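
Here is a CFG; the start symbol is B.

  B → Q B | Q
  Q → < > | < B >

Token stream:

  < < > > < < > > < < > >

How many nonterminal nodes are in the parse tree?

[B [Q < [B [Q < >]] >] [B [Q < [B [Q < >]] >] [B [Q < [B [Q < >]] >]]]]

12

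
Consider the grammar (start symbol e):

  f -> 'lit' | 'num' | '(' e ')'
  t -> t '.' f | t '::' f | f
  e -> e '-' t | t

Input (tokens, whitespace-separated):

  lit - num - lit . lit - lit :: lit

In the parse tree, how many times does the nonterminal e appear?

[e [e [e [e [t [f lit]]] - [t [f num]]] - [t [t [f lit]] . [f lit]]] - [t [t [f lit]] :: [f lit]]]

4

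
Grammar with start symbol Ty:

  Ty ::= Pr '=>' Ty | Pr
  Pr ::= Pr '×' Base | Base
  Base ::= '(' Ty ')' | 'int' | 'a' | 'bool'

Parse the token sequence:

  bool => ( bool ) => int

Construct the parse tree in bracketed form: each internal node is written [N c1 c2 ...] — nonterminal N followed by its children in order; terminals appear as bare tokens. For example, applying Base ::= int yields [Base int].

Ty
Pr => Ty
Base => Ty
bool => Ty
bool => Pr => Ty
bool => Base => Ty
bool => ( Ty ) => Ty
bool => ( Pr ) => Ty
bool => ( Base ) => Ty
bool => ( bool ) => Ty
bool => ( bool ) => Pr
bool => ( bool ) => Base
bool => ( bool ) => int

[Ty [Pr [Base bool]] => [Ty [Pr [Base ( [Ty [Pr [Base bool]]] )]] => [Ty [Pr [Base int]]]]]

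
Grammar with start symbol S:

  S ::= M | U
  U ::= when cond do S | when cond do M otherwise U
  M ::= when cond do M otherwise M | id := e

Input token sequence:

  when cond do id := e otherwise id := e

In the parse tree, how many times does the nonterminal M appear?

[S [M when cond do [M id := e] otherwise [M id := e]]]

3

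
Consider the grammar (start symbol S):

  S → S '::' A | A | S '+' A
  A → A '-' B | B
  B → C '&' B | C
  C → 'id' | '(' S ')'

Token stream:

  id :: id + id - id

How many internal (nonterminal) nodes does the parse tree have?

15

[S [S [S [A [B [C id]]]] :: [A [B [C id]]]] + [A [A [B [C id]]] - [B [C id]]]]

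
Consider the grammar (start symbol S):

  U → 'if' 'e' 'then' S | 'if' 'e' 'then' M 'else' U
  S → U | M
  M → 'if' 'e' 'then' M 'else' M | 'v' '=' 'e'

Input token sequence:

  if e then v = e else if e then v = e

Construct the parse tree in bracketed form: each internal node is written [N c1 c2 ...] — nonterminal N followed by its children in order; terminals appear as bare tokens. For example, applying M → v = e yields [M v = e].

[S [U if e then [M v = e] else [U if e then [S [M v = e]]]]]

S
U
if e then M else U
if e then v = e else U
if e then v = e else if e then S
if e then v = e else if e then M
if e then v = e else if e then v = e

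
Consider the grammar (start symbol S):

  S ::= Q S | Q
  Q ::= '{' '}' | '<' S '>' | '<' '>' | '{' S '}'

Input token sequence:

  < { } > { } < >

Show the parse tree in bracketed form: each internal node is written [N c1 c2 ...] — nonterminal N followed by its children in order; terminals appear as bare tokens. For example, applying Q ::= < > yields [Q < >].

[S [Q < [S [Q { }]] >] [S [Q { }] [S [Q < >]]]]

S
Q S
< S > S
< Q > S
< { } > S
< { } > Q S
< { } > { } S
< { } > { } Q
< { } > { } < >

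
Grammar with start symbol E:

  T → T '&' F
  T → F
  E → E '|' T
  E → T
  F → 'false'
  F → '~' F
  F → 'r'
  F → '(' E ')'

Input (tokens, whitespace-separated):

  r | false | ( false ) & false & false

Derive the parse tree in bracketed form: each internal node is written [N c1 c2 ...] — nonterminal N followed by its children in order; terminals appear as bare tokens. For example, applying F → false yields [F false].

[E [E [E [T [F r]]] | [T [F false]]] | [T [T [T [F ( [E [T [F false]]] )]] & [F false]] & [F false]]]

E
E | T
E | T | T
T | T | T
F | T | T
r | T | T
r | F | T
r | false | T
r | false | T & F
r | false | T & F & F
r | false | F & F & F
r | false | ( E ) & F & F
r | false | ( T ) & F & F
r | false | ( F ) & F & F
r | false | ( false ) & F & F
r | false | ( false ) & false & F
r | false | ( false ) & false & false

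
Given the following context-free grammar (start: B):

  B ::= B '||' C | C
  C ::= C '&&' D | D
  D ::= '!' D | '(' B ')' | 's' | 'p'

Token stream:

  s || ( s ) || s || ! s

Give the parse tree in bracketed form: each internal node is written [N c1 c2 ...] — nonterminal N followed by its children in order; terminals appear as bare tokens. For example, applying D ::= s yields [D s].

B
B || C
B || C || C
B || C || C || C
C || C || C || C
D || C || C || C
s || C || C || C
s || D || C || C
s || ( B ) || C || C
s || ( C ) || C || C
s || ( D ) || C || C
s || ( s ) || C || C
s || ( s ) || D || C
s || ( s ) || s || C
s || ( s ) || s || D
s || ( s ) || s || ! D
s || ( s ) || s || ! s

[B [B [B [B [C [D s]]] || [C [D ( [B [C [D s]]] )]]] || [C [D s]]] || [C [D ! [D s]]]]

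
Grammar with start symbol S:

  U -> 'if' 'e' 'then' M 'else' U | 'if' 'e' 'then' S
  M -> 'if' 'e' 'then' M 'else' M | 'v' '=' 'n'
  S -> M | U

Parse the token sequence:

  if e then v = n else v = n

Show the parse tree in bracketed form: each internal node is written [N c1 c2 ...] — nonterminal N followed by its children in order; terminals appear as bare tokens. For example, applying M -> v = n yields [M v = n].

[S [M if e then [M v = n] else [M v = n]]]

S
M
if e then M else M
if e then v = n else M
if e then v = n else v = n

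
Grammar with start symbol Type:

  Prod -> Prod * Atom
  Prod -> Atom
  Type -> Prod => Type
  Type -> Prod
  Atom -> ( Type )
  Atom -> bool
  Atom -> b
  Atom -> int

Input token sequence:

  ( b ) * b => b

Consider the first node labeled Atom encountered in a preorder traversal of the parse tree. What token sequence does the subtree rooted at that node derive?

( b )

[Type [Prod [Prod [Atom ( [Type [Prod [Atom b]]] )]] * [Atom b]] => [Type [Prod [Atom b]]]]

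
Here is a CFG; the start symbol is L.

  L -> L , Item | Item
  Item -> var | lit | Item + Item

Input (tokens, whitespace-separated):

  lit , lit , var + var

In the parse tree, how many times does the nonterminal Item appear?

5

[L [L [L [Item lit]] , [Item lit]] , [Item [Item var] + [Item var]]]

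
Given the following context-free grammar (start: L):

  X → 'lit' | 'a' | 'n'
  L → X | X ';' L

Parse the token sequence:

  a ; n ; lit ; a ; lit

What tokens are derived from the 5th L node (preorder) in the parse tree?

[L [X a] ; [L [X n] ; [L [X lit] ; [L [X a] ; [L [X lit]]]]]]

lit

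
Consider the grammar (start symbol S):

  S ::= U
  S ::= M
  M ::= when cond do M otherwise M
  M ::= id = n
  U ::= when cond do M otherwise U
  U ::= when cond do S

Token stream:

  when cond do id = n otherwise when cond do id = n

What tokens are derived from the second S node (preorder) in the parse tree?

[S [U when cond do [M id = n] otherwise [U when cond do [S [M id = n]]]]]

id = n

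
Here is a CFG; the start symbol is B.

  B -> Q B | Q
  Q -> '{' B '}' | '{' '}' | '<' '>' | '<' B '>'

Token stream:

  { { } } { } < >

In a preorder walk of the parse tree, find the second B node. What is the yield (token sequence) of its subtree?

[B [Q { [B [Q { }]] }] [B [Q { }] [B [Q < >]]]]

{ }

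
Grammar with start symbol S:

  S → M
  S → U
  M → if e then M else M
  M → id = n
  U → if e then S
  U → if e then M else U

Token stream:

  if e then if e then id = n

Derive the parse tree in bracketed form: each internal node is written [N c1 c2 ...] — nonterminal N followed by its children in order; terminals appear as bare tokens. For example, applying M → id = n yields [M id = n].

S
U
if e then S
if e then U
if e then if e then S
if e then if e then M
if e then if e then id = n

[S [U if e then [S [U if e then [S [M id = n]]]]]]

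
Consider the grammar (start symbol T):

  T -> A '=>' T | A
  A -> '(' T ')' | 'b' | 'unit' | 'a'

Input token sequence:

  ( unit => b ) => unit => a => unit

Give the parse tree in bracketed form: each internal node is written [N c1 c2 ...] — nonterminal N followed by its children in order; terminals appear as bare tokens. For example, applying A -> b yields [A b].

[T [A ( [T [A unit] => [T [A b]]] )] => [T [A unit] => [T [A a] => [T [A unit]]]]]

T
A => T
( T ) => T
( A => T ) => T
( unit => T ) => T
( unit => A ) => T
( unit => b ) => T
( unit => b ) => A => T
( unit => b ) => unit => T
( unit => b ) => unit => A => T
( unit => b ) => unit => a => T
( unit => b ) => unit => a => A
( unit => b ) => unit => a => unit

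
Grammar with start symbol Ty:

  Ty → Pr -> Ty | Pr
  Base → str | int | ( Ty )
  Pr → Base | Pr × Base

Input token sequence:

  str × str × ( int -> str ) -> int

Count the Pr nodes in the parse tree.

[Ty [Pr [Pr [Pr [Base str]] × [Base str]] × [Base ( [Ty [Pr [Base int]] -> [Ty [Pr [Base str]]]] )]] -> [Ty [Pr [Base int]]]]

6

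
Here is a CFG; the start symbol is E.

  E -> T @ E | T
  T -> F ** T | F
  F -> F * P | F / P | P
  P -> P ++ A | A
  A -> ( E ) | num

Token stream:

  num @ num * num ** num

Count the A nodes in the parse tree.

4

[E [T [F [P [A num]]]] @ [E [T [F [F [P [A num]]] * [P [A num]]] ** [T [F [P [A num]]]]]]]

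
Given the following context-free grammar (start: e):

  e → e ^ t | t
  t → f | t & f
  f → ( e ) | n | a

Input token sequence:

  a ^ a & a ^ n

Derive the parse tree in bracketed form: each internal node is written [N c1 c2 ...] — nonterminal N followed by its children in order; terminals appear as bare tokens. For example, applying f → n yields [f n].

e
e ^ t
e ^ t ^ t
t ^ t ^ t
f ^ t ^ t
a ^ t ^ t
a ^ t & f ^ t
a ^ f & f ^ t
a ^ a & f ^ t
a ^ a & a ^ t
a ^ a & a ^ f
a ^ a & a ^ n

[e [e [e [t [f a]]] ^ [t [t [f a]] & [f a]]] ^ [t [f n]]]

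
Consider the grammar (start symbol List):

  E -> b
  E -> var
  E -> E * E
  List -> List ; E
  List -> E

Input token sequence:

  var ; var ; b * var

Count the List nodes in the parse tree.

[List [List [List [E var]] ; [E var]] ; [E [E b] * [E var]]]

3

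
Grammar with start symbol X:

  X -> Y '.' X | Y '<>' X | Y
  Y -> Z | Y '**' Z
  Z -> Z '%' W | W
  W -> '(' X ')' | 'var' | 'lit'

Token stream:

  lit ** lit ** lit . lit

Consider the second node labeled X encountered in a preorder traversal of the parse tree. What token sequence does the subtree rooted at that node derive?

lit

[X [Y [Y [Y [Z [W lit]]] ** [Z [W lit]]] ** [Z [W lit]]] . [X [Y [Z [W lit]]]]]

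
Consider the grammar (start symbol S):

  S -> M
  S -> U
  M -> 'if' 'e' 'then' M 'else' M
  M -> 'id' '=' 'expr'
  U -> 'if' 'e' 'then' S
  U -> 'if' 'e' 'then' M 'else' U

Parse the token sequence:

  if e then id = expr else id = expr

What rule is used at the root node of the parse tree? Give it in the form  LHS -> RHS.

S -> M

[S [M if e then [M id = expr] else [M id = expr]]]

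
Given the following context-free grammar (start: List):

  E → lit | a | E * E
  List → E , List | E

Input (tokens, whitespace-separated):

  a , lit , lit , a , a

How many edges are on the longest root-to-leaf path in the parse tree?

[List [E a] , [List [E lit] , [List [E lit] , [List [E a] , [List [E a]]]]]]

6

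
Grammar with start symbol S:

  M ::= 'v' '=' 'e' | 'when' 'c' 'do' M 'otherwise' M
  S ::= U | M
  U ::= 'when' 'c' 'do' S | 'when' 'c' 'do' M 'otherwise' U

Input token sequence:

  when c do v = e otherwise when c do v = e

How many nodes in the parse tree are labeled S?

2

[S [U when c do [M v = e] otherwise [U when c do [S [M v = e]]]]]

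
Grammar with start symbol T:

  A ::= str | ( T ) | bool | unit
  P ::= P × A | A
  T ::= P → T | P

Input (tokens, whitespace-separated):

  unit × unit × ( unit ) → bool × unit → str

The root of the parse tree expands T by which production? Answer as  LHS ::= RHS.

[T [P [P [P [A unit]] × [A unit]] × [A ( [T [P [A unit]]] )]] → [T [P [P [A bool]] × [A unit]] → [T [P [A str]]]]]

T ::= P → T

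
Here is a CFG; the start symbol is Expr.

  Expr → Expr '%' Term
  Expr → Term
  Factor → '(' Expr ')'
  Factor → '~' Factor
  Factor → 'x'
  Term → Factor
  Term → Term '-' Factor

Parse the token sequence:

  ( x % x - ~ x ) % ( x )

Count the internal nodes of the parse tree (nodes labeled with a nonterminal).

[Expr [Expr [Term [Factor ( [Expr [Expr [Term [Factor x]]] % [Term [Term [Factor x]] - [Factor ~ [Factor x]]]] )]]] % [Term [Factor ( [Expr [Term [Factor x]]] )]]]

18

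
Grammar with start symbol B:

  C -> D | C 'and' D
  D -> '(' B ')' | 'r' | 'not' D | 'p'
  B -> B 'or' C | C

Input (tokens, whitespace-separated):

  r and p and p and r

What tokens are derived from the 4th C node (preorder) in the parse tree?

[B [C [C [C [C [D r]] and [D p]] and [D p]] and [D r]]]

r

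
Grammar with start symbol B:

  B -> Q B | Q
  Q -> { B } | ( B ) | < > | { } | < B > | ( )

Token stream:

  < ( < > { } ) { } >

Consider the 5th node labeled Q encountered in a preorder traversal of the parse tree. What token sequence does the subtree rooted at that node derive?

{ }

[B [Q < [B [Q ( [B [Q < >] [B [Q { }]]] )] [B [Q { }]]] >]]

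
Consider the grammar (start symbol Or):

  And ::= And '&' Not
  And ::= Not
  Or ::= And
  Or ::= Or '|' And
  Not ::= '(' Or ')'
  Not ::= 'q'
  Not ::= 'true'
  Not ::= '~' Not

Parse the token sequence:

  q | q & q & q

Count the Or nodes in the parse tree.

2

[Or [Or [And [Not q]]] | [And [And [And [Not q]] & [Not q]] & [Not q]]]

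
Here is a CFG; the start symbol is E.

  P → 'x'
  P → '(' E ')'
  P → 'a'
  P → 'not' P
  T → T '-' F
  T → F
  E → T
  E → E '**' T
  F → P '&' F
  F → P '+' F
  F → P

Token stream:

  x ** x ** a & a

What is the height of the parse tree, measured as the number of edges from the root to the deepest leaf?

6

[E [E [E [T [F [P x]]]] ** [T [F [P x]]]] ** [T [F [P a] & [F [P a]]]]]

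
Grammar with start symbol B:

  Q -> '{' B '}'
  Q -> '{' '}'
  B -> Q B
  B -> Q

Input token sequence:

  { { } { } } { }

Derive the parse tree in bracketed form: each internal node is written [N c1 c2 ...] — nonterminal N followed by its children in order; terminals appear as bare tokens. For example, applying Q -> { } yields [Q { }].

B
Q B
{ B } B
{ Q B } B
{ { } B } B
{ { } Q } B
{ { } { } } B
{ { } { } } Q
{ { } { } } { }

[B [Q { [B [Q { }] [B [Q { }]]] }] [B [Q { }]]]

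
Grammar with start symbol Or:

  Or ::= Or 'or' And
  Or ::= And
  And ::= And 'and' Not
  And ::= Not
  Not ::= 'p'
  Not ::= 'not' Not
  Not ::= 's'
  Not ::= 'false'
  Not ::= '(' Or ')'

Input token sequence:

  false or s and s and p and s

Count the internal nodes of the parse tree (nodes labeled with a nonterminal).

[Or [Or [And [Not false]]] or [And [And [And [And [Not s]] and [Not s]] and [Not p]] and [Not s]]]

12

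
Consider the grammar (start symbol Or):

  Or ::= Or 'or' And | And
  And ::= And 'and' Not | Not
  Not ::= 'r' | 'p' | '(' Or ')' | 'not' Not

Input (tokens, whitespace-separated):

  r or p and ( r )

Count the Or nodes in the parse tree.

[Or [Or [And [Not r]]] or [And [And [Not p]] and [Not ( [Or [And [Not r]]] )]]]

3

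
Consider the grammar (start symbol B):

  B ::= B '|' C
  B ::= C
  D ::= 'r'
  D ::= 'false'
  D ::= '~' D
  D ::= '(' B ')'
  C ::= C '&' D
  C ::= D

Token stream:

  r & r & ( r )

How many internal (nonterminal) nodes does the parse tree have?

[B [C [C [C [D r]] & [D r]] & [D ( [B [C [D r]]] )]]]

10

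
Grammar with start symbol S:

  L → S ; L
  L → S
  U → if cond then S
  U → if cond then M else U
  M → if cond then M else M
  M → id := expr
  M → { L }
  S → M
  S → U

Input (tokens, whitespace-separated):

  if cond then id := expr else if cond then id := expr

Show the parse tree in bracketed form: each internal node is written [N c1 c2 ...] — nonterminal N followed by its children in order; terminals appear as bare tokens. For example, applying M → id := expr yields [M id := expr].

S
U
if cond then M else U
if cond then id := expr else U
if cond then id := expr else if cond then S
if cond then id := expr else if cond then M
if cond then id := expr else if cond then id := expr

[S [U if cond then [M id := expr] else [U if cond then [S [M id := expr]]]]]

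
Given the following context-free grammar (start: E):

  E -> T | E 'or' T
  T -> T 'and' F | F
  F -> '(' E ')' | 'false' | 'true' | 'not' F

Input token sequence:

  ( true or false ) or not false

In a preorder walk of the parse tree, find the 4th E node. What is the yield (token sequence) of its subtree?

[E [E [T [F ( [E [E [T [F true]]] or [T [F false]]] )]]] or [T [F not [F false]]]]

true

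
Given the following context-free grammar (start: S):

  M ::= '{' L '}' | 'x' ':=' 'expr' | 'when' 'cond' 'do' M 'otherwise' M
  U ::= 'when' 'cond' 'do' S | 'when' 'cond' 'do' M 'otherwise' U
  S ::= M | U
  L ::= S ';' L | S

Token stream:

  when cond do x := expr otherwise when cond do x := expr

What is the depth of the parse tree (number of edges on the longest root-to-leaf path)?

5

[S [U when cond do [M x := expr] otherwise [U when cond do [S [M x := expr]]]]]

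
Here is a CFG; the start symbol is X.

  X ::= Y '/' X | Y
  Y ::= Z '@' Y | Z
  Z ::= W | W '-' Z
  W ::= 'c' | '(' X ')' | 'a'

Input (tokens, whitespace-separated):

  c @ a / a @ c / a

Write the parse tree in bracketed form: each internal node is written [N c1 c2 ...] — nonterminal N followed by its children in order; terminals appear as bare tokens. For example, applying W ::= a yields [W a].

[X [Y [Z [W c]] @ [Y [Z [W a]]]] / [X [Y [Z [W a]] @ [Y [Z [W c]]]] / [X [Y [Z [W a]]]]]]

X
Y / X
Z @ Y / X
W @ Y / X
c @ Y / X
c @ Z / X
c @ W / X
c @ a / X
c @ a / Y / X
c @ a / Z @ Y / X
c @ a / W @ Y / X
c @ a / a @ Y / X
c @ a / a @ Z / X
c @ a / a @ W / X
c @ a / a @ c / X
c @ a / a @ c / Y
c @ a / a @ c / Z
c @ a / a @ c / W
c @ a / a @ c / a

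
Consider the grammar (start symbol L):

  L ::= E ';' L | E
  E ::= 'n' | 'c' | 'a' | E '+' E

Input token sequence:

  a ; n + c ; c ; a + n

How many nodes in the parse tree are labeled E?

[L [E a] ; [L [E [E n] + [E c]] ; [L [E c] ; [L [E [E a] + [E n]]]]]]

8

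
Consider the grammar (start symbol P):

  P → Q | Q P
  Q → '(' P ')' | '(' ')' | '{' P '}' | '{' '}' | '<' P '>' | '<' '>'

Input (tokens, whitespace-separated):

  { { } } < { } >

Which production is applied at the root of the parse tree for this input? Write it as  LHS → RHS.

P → Q P

[P [Q { [P [Q { }]] }] [P [Q < [P [Q { }]] >]]]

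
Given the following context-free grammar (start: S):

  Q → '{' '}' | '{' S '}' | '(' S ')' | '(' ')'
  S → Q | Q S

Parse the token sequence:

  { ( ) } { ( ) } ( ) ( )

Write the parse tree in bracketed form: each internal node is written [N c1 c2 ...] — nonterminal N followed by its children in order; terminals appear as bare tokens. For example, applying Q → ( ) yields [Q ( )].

S
Q S
{ S } S
{ Q } S
{ ( ) } S
{ ( ) } Q S
{ ( ) } { S } S
{ ( ) } { Q } S
{ ( ) } { ( ) } S
{ ( ) } { ( ) } Q S
{ ( ) } { ( ) } ( ) S
{ ( ) } { ( ) } ( ) Q
{ ( ) } { ( ) } ( ) ( )

[S [Q { [S [Q ( )]] }] [S [Q { [S [Q ( )]] }] [S [Q ( )] [S [Q ( )]]]]]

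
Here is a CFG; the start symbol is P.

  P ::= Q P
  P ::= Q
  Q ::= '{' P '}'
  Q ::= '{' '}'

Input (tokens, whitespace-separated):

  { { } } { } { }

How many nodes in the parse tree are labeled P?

[P [Q { [P [Q { }]] }] [P [Q { }] [P [Q { }]]]]

4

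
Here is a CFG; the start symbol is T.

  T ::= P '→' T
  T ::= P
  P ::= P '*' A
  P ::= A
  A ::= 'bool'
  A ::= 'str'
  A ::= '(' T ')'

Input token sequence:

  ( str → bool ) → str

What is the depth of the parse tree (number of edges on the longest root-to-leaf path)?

7

[T [P [A ( [T [P [A str]] → [T [P [A bool]]]] )]] → [T [P [A str]]]]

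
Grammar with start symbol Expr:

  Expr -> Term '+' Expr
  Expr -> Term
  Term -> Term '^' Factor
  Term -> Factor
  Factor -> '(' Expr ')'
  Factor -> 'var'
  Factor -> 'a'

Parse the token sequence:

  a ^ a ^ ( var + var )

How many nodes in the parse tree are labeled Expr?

[Expr [Term [Term [Term [Factor a]] ^ [Factor a]] ^ [Factor ( [Expr [Term [Factor var]] + [Expr [Term [Factor var]]]] )]]]

3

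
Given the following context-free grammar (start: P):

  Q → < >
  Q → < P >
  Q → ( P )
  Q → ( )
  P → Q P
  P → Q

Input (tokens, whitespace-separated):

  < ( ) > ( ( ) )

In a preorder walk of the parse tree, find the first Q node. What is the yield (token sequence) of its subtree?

< ( ) >

[P [Q < [P [Q ( )]] >] [P [Q ( [P [Q ( )]] )]]]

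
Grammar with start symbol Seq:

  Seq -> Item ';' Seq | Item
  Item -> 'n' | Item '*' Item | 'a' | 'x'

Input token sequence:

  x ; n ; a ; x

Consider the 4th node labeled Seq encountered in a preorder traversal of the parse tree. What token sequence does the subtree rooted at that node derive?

[Seq [Item x] ; [Seq [Item n] ; [Seq [Item a] ; [Seq [Item x]]]]]

x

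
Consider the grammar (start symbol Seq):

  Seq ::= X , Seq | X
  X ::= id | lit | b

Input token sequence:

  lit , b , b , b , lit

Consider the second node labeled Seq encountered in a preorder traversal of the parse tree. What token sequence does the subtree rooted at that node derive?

[Seq [X lit] , [Seq [X b] , [Seq [X b] , [Seq [X b] , [Seq [X lit]]]]]]

b , b , b , lit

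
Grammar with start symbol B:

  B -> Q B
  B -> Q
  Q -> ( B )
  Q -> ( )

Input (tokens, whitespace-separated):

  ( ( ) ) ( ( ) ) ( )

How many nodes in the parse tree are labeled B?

5

[B [Q ( [B [Q ( )]] )] [B [Q ( [B [Q ( )]] )] [B [Q ( )]]]]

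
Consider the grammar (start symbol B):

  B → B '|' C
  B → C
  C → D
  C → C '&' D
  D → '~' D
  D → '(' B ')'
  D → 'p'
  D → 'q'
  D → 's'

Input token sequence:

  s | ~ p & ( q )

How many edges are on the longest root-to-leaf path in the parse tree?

6

[B [B [C [D s]]] | [C [C [D ~ [D p]]] & [D ( [B [C [D q]]] )]]]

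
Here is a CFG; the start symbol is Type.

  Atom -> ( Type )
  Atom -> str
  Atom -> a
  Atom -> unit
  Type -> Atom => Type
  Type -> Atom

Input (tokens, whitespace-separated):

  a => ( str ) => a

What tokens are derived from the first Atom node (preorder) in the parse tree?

a

[Type [Atom a] => [Type [Atom ( [Type [Atom str]] )] => [Type [Atom a]]]]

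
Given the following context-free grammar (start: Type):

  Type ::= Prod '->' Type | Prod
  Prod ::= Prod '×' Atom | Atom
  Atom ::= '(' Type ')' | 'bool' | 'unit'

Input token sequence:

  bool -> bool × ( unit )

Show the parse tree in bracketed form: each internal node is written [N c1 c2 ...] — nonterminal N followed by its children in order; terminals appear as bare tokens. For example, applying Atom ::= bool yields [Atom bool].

[Type [Prod [Atom bool]] -> [Type [Prod [Prod [Atom bool]] × [Atom ( [Type [Prod [Atom unit]]] )]]]]

Type
Prod -> Type
Atom -> Type
bool -> Type
bool -> Prod
bool -> Prod × Atom
bool -> Atom × Atom
bool -> bool × Atom
bool -> bool × ( Type )
bool -> bool × ( Prod )
bool -> bool × ( Atom )
bool -> bool × ( unit )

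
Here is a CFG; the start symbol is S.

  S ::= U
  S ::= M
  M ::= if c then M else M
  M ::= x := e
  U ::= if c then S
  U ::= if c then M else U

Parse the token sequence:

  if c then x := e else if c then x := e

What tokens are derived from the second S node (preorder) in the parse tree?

[S [U if c then [M x := e] else [U if c then [S [M x := e]]]]]

x := e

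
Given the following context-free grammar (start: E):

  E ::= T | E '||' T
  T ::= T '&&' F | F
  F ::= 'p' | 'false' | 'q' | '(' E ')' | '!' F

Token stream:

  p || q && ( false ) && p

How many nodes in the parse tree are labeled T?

[E [E [T [F p]]] || [T [T [T [F q]] && [F ( [E [T [F false]]] )]] && [F p]]]

5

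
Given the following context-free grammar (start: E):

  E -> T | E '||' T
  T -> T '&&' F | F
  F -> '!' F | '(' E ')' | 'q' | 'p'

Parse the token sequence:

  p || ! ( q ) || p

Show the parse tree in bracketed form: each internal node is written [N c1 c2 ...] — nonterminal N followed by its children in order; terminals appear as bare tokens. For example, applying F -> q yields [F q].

E
E || T
E || T || T
T || T || T
F || T || T
p || T || T
p || F || T
p || ! F || T
p || ! ( E ) || T
p || ! ( T ) || T
p || ! ( F ) || T
p || ! ( q ) || T
p || ! ( q ) || F
p || ! ( q ) || p

[E [E [E [T [F p]]] || [T [F ! [F ( [E [T [F q]]] )]]]] || [T [F p]]]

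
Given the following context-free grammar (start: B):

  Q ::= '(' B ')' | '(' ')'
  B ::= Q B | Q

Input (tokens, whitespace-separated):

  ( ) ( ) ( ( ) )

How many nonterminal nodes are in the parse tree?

8

[B [Q ( )] [B [Q ( )] [B [Q ( [B [Q ( )]] )]]]]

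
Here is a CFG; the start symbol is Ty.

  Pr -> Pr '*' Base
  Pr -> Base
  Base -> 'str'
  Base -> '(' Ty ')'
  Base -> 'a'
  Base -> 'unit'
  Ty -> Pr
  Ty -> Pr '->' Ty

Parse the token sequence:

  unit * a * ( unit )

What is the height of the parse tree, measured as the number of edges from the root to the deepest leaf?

[Ty [Pr [Pr [Pr [Base unit]] * [Base a]] * [Base ( [Ty [Pr [Base unit]]] )]]]

6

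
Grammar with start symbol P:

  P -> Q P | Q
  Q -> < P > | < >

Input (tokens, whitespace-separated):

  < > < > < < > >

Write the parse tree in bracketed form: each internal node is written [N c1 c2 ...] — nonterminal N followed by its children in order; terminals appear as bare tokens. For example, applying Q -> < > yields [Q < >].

[P [Q < >] [P [Q < >] [P [Q < [P [Q < >]] >]]]]

P
Q P
< > P
< > Q P
< > < > P
< > < > Q
< > < > < P >
< > < > < Q >
< > < > < < > >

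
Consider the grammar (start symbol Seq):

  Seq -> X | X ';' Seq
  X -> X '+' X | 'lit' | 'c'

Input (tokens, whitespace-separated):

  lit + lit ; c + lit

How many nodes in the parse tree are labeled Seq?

2

[Seq [X [X lit] + [X lit]] ; [Seq [X [X c] + [X lit]]]]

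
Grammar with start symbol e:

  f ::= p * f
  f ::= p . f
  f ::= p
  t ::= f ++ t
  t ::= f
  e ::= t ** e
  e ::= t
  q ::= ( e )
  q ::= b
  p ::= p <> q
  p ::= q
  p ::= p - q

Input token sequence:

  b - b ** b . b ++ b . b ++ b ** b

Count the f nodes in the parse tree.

7

[e [t [f [p [p [q b]] - [q b]]]] ** [e [t [f [p [q b]] . [f [p [q b]]]] ++ [t [f [p [q b]] . [f [p [q b]]]] ++ [t [f [p [q b]]]]]] ** [e [t [f [p [q b]]]]]]]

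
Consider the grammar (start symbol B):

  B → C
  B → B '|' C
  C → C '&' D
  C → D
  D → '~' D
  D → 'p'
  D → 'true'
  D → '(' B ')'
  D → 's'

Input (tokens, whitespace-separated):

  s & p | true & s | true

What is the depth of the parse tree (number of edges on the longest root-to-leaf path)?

6

[B [B [B [C [C [D s]] & [D p]]] | [C [C [D true]] & [D s]]] | [C [D true]]]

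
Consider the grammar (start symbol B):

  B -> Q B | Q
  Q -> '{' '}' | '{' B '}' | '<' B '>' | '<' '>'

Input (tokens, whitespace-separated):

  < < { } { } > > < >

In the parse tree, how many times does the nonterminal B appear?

[B [Q < [B [Q < [B [Q { }] [B [Q { }]]] >]] >] [B [Q < >]]]

5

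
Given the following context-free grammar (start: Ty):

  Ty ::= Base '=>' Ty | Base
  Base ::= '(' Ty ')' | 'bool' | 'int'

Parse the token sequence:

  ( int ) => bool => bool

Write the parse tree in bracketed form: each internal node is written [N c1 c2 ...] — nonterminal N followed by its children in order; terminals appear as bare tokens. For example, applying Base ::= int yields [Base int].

Ty
Base => Ty
( Ty ) => Ty
( Base ) => Ty
( int ) => Ty
( int ) => Base => Ty
( int ) => bool => Ty
( int ) => bool => Base
( int ) => bool => bool

[Ty [Base ( [Ty [Base int]] )] => [Ty [Base bool] => [Ty [Base bool]]]]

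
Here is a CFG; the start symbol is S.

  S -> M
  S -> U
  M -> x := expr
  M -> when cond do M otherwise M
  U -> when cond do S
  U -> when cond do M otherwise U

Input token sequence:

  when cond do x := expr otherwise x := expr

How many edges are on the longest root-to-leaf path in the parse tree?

[S [M when cond do [M x := expr] otherwise [M x := expr]]]

3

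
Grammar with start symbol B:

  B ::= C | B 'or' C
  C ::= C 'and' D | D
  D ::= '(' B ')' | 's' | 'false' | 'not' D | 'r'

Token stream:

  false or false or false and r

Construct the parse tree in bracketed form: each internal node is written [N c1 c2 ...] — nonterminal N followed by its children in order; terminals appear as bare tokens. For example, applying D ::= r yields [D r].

[B [B [B [C [D false]]] or [C [D false]]] or [C [C [D false]] and [D r]]]

B
B or C
B or C or C
C or C or C
D or C or C
false or C or C
false or D or C
false or false or C
false or false or C and D
false or false or D and D
false or false or false and D
false or false or false and r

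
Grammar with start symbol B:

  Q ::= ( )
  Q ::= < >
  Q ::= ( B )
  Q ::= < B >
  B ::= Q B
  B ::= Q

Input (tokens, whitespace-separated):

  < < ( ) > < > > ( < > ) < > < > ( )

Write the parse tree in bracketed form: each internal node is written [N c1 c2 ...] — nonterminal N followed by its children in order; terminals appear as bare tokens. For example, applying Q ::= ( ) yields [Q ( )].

B
Q B
< B > B
< Q B > B
< < B > B > B
< < Q > B > B
< < ( ) > B > B
< < ( ) > Q > B
< < ( ) > < > > B
< < ( ) > < > > Q B
< < ( ) > < > > ( B ) B
< < ( ) > < > > ( Q ) B
< < ( ) > < > > ( < > ) B
< < ( ) > < > > ( < > ) Q B
< < ( ) > < > > ( < > ) < > B
< < ( ) > < > > ( < > ) < > Q B
< < ( ) > < > > ( < > ) < > < > B
< < ( ) > < > > ( < > ) < > < > Q
< < ( ) > < > > ( < > ) < > < > ( )

[B [Q < [B [Q < [B [Q ( )]] >] [B [Q < >]]] >] [B [Q ( [B [Q < >]] )] [B [Q < >] [B [Q < >] [B [Q ( )]]]]]]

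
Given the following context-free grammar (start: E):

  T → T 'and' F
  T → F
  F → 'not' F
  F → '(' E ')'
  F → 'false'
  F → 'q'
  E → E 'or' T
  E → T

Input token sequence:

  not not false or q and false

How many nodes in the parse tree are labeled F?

5

[E [E [T [F not [F not [F false]]]]] or [T [T [F q]] and [F false]]]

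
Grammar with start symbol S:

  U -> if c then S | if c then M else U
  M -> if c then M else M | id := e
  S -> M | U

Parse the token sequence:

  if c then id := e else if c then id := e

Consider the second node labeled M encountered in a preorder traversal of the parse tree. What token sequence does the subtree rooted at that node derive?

id := e

[S [U if c then [M id := e] else [U if c then [S [M id := e]]]]]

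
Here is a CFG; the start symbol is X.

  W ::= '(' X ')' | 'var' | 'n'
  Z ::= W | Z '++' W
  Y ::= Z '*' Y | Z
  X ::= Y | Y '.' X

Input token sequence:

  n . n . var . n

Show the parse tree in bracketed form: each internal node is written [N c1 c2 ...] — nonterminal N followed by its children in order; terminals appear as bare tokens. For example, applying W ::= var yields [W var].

[X [Y [Z [W n]]] . [X [Y [Z [W n]]] . [X [Y [Z [W var]]] . [X [Y [Z [W n]]]]]]]

X
Y . X
Z . X
W . X
n . X
n . Y . X
n . Z . X
n . W . X
n . n . X
n . n . Y . X
n . n . Z . X
n . n . W . X
n . n . var . X
n . n . var . Y
n . n . var . Z
n . n . var . W
n . n . var . n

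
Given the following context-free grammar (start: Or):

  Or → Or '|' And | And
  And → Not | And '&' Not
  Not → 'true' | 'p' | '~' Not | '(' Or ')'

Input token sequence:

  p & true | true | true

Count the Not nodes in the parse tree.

4

[Or [Or [Or [And [And [Not p]] & [Not true]]] | [And [Not true]]] | [And [Not true]]]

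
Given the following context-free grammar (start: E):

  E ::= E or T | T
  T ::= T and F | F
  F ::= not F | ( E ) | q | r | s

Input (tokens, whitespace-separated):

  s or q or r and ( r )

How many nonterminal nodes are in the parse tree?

14

[E [E [E [T [F s]]] or [T [F q]]] or [T [T [F r]] and [F ( [E [T [F r]]] )]]]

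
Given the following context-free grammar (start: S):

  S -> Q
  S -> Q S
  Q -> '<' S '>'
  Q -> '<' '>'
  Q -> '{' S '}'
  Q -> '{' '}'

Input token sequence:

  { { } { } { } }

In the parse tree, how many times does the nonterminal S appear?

4

[S [Q { [S [Q { }] [S [Q { }] [S [Q { }]]]] }]]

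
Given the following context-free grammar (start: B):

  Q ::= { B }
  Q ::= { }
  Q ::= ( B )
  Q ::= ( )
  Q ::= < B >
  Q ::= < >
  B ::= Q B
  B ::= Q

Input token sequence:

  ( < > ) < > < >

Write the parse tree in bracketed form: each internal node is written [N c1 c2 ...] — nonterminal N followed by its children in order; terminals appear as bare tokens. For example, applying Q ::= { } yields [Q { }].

[B [Q ( [B [Q < >]] )] [B [Q < >] [B [Q < >]]]]

B
Q B
( B ) B
( Q ) B
( < > ) B
( < > ) Q B
( < > ) < > B
( < > ) < > Q
( < > ) < > < >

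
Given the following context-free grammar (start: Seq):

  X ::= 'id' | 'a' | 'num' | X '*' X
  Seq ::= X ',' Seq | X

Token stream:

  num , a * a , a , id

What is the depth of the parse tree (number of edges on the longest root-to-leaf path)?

5

[Seq [X num] , [Seq [X [X a] * [X a]] , [Seq [X a] , [Seq [X id]]]]]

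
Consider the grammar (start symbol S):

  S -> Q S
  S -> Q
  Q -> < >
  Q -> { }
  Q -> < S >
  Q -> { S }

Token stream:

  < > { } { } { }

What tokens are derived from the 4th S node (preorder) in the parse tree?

{ }

[S [Q < >] [S [Q { }] [S [Q { }] [S [Q { }]]]]]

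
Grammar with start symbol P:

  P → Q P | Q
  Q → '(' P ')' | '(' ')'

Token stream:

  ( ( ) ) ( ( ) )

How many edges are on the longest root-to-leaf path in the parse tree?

5

[P [Q ( [P [Q ( )]] )] [P [Q ( [P [Q ( )]] )]]]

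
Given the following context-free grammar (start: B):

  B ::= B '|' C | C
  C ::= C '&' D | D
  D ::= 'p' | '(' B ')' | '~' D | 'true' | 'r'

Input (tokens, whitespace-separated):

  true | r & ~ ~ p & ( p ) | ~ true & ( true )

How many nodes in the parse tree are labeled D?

[B [B [B [C [D true]]] | [C [C [C [D r]] & [D ~ [D ~ [D p]]]] & [D ( [B [C [D p]]] )]]] | [C [C [D ~ [D true]]] & [D ( [B [C [D true]]] )]]]

11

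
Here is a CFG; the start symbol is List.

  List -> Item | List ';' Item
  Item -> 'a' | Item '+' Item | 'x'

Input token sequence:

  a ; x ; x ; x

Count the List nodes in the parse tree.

4

[List [List [List [List [Item a]] ; [Item x]] ; [Item x]] ; [Item x]]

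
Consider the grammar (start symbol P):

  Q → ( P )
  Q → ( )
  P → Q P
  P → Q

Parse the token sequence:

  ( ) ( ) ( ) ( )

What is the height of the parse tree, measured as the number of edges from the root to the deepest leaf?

[P [Q ( )] [P [Q ( )] [P [Q ( )] [P [Q ( )]]]]]

5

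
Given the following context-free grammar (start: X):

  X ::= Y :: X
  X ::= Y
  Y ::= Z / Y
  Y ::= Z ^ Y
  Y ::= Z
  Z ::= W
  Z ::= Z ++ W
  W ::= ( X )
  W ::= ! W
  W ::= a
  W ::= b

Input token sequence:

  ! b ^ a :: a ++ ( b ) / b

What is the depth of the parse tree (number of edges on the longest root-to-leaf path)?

[X [Y [Z [W ! [W b]]] ^ [Y [Z [W a]]]] :: [X [Y [Z [Z [W a]] ++ [W ( [X [Y [Z [W b]]]] )]] / [Y [Z [W b]]]]]]

9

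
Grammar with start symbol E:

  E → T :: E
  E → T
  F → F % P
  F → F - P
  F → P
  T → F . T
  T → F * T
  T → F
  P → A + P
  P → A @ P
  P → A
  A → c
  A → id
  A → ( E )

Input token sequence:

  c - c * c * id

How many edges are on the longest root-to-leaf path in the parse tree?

7

[E [T [F [F [P [A c]]] - [P [A c]]] * [T [F [P [A c]]] * [T [F [P [A id]]]]]]]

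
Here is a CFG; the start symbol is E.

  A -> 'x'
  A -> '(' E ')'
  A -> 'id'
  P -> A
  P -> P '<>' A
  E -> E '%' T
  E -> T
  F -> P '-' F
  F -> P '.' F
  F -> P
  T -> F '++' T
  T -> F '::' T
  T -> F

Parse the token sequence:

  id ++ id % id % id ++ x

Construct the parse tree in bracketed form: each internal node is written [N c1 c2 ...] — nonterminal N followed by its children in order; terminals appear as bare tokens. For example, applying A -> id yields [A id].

[E [E [E [T [F [P [A id]]] ++ [T [F [P [A id]]]]]] % [T [F [P [A id]]]]] % [T [F [P [A id]]] ++ [T [F [P [A x]]]]]]

E
E % T
E % T % T
T % T % T
F ++ T % T % T
P ++ T % T % T
A ++ T % T % T
id ++ T % T % T
id ++ F % T % T
id ++ P % T % T
id ++ A % T % T
id ++ id % T % T
id ++ id % F % T
id ++ id % P % T
id ++ id % A % T
id ++ id % id % T
id ++ id % id % F ++ T
id ++ id % id % P ++ T
id ++ id % id % A ++ T
id ++ id % id % id ++ T
id ++ id % id % id ++ F
id ++ id % id % id ++ P
id ++ id % id % id ++ A
id ++ id % id % id ++ x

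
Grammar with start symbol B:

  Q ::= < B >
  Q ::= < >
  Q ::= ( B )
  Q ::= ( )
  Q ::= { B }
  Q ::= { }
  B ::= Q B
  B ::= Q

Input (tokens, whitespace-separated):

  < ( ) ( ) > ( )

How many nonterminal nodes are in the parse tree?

[B [Q < [B [Q ( )] [B [Q ( )]]] >] [B [Q ( )]]]

8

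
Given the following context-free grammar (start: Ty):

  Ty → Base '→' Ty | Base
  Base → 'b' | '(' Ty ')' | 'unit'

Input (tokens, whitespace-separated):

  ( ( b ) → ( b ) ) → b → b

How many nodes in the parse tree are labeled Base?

7

[Ty [Base ( [Ty [Base ( [Ty [Base b]] )] → [Ty [Base ( [Ty [Base b]] )]]] )] → [Ty [Base b] → [Ty [Base b]]]]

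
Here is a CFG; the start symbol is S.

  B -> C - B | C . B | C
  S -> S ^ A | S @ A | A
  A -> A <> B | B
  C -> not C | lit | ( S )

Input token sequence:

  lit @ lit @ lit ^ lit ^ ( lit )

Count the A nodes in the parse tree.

[S [S [S [S [S [A [B [C lit]]]] @ [A [B [C lit]]]] @ [A [B [C lit]]]] ^ [A [B [C lit]]]] ^ [A [B [C ( [S [A [B [C lit]]]] )]]]]

6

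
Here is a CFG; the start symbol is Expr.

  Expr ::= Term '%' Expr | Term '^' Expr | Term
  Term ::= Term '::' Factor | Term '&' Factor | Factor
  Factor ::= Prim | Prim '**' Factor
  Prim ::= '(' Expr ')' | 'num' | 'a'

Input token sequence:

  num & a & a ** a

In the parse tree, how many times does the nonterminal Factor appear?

[Expr [Term [Term [Term [Factor [Prim num]]] & [Factor [Prim a]]] & [Factor [Prim a] ** [Factor [Prim a]]]]]

4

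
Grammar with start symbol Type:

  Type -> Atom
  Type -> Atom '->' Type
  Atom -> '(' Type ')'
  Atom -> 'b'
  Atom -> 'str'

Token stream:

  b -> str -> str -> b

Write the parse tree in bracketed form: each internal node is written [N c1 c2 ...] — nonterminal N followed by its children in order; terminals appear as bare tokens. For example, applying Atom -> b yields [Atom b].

[Type [Atom b] -> [Type [Atom str] -> [Type [Atom str] -> [Type [Atom b]]]]]

Type
Atom -> Type
b -> Type
b -> Atom -> Type
b -> str -> Type
b -> str -> Atom -> Type
b -> str -> str -> Type
b -> str -> str -> Atom
b -> str -> str -> b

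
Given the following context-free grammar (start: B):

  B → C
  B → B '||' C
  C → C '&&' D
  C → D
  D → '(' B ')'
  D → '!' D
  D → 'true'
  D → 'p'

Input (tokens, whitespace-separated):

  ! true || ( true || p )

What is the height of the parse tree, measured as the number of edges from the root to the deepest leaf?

[B [B [C [D ! [D true]]]] || [C [D ( [B [B [C [D true]]] || [C [D p]]] )]]]

7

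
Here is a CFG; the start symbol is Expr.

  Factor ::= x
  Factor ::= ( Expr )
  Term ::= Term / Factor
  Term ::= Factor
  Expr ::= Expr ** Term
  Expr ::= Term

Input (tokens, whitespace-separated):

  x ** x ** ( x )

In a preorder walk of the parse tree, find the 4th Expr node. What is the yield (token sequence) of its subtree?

[Expr [Expr [Expr [Term [Factor x]]] ** [Term [Factor x]]] ** [Term [Factor ( [Expr [Term [Factor x]]] )]]]

x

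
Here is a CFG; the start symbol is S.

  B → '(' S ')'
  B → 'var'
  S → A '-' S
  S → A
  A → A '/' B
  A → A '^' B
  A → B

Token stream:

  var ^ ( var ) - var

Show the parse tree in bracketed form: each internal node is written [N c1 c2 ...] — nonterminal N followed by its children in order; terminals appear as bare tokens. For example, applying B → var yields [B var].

S
A - S
A ^ B - S
B ^ B - S
var ^ B - S
var ^ ( S ) - S
var ^ ( A ) - S
var ^ ( B ) - S
var ^ ( var ) - S
var ^ ( var ) - A
var ^ ( var ) - B
var ^ ( var ) - var

[S [A [A [B var]] ^ [B ( [S [A [B var]]] )]] - [S [A [B var]]]]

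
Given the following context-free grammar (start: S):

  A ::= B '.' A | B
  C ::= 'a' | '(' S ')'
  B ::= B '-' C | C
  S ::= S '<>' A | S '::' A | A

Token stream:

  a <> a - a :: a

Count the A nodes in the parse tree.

[S [S [S [A [B [C a]]]] <> [A [B [B [C a]] - [C a]]]] :: [A [B [C a]]]]

3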